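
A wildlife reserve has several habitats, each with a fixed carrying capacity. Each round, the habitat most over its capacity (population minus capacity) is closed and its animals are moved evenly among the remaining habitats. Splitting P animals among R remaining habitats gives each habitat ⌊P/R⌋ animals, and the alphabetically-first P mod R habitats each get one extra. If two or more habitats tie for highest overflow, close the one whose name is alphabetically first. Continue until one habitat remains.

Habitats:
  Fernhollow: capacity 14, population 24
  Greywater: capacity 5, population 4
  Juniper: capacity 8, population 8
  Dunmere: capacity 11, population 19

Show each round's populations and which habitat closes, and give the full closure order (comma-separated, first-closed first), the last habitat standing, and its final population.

Round 1: Dunmere=19 Fernhollow=24 Greywater=4 Juniper=8 → close Fernhollow (overflow 10)
  24÷3 = 8 each, +1 to first 0
Round 2: Dunmere=27 Greywater=12 Juniper=16 → close Dunmere (overflow 16)
  27÷2 = 13 each, +1 to first 1
Round 3: Greywater=26 Juniper=29 → close Greywater (overflow 21)
  26÷1 = 26 each, +1 to first 0

Closure order: Fernhollow, Dunmere, Greywater
Last habitat: Juniper with 55 animals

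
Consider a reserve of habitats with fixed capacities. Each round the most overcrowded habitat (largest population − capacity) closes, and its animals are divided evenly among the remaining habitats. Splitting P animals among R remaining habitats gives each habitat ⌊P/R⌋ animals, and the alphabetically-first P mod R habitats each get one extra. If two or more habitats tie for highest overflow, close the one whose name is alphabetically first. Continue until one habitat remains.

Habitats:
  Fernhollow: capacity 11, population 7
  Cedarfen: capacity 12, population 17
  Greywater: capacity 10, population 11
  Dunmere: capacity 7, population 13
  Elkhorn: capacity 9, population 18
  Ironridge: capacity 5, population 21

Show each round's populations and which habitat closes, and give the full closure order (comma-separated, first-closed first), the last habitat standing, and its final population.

Closure order: Ironridge, Elkhorn, Cedarfen, Dunmere, Greywater
Last habitat: Fernhollow with 87 animals

Round 1: Cedarfen=17 Dunmere=13 Elkhorn=18 Fernhollow=7 Greywater=11 Ironridge=21 → close Ironridge (overflow 16)
  21÷5 = 4 each, +1 to first 1
Round 2: Cedarfen=22 Dunmere=17 Elkhorn=22 Fernhollow=11 Greywater=15 → close Elkhorn (overflow 13)
  22÷4 = 5 each, +1 to first 2
Round 3: Cedarfen=28 Dunmere=23 Fernhollow=16 Greywater=20 → close Cedarfen (overflow 16)
  28÷3 = 9 each, +1 to first 1
Round 4: Dunmere=33 Fernhollow=25 Greywater=29 → close Dunmere (overflow 26)
  33÷2 = 16 each, +1 to first 1
Round 5: Fernhollow=42 Greywater=45 → close Greywater (overflow 35)
  45÷1 = 45 each, +1 to first 0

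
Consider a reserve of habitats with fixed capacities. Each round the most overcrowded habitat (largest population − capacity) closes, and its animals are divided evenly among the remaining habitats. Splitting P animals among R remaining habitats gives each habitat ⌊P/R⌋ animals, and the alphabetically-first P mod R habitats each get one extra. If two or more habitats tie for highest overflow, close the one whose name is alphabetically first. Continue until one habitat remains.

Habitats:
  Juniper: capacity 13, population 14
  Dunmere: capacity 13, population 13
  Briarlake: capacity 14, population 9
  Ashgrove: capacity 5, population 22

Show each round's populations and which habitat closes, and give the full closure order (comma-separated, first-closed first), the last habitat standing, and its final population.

Round 1: Ashgrove=22 Briarlake=9 Dunmere=13 Juniper=14 → close Ashgrove (overflow 17)
  22÷3 = 7 each, +1 to first 1
Round 2: Briarlake=17 Dunmere=20 Juniper=21 → close Juniper (overflow 8)
  21÷2 = 10 each, +1 to first 1
Round 3: Briarlake=28 Dunmere=30 → close Dunmere (overflow 17)
  30÷1 = 30 each, +1 to first 0

Closure order: Ashgrove, Juniper, Dunmere
Last habitat: Briarlake with 58 animals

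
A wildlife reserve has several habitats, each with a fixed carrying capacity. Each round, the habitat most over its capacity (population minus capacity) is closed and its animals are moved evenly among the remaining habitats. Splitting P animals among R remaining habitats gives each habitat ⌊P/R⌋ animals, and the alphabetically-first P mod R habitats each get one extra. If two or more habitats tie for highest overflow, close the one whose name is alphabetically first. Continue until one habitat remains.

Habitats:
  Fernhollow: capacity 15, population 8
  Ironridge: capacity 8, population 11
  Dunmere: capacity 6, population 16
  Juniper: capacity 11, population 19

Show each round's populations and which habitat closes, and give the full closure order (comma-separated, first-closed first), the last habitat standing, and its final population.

Round 1: Dunmere=16 Fernhollow=8 Ironridge=11 Juniper=19 → close Dunmere (overflow 10)
  16÷3 = 5 each, +1 to first 1
Round 2: Fernhollow=14 Ironridge=16 Juniper=24 → close Juniper (overflow 13)
  24÷2 = 12 each, +1 to first 0
Round 3: Fernhollow=26 Ironridge=28 → close Ironridge (overflow 20)
  28÷1 = 28 each, +1 to first 0

Closure order: Dunmere, Juniper, Ironridge
Last habitat: Fernhollow with 54 animals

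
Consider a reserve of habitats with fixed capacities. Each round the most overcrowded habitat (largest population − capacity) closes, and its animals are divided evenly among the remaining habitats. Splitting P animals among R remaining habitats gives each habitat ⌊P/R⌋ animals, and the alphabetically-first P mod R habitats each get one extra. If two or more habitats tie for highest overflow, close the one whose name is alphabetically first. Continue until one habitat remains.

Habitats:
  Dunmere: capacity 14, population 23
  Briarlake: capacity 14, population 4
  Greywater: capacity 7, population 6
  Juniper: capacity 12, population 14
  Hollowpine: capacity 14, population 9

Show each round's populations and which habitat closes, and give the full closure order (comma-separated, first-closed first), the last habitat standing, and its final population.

Closure order: Dunmere, Juniper, Greywater, Hollowpine
Last habitat: Briarlake with 56 animals

Round 1: Briarlake=4 Dunmere=23 Greywater=6 Hollowpine=9 Juniper=14 → close Dunmere (overflow 9)
  23÷4 = 5 each, +1 to first 3
Round 2: Briarlake=10 Greywater=12 Hollowpine=15 Juniper=19 → close Juniper (overflow 7)
  19÷3 = 6 each, +1 to first 1
Round 3: Briarlake=17 Greywater=18 Hollowpine=21 → close Greywater (overflow 11)
  18÷2 = 9 each, +1 to first 0
Round 4: Briarlake=26 Hollowpine=30 → close Hollowpine (overflow 16)
  30÷1 = 30 each, +1 to first 0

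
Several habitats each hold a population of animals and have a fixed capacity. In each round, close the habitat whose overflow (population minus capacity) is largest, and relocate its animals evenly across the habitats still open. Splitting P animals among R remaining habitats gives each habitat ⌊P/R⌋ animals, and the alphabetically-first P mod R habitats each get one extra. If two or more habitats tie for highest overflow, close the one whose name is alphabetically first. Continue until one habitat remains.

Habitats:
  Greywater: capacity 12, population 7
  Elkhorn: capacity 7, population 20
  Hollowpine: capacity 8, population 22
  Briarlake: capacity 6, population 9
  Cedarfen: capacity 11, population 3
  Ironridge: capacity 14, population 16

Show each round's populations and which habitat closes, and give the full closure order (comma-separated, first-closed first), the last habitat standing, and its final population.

Round 1: Briarlake=9 Cedarfen=3 Elkhorn=20 Greywater=7 Hollowpine=22 Ironridge=16 → close Hollowpine (overflow 14)
  22÷5 = 4 each, +1 to first 2
Round 2: Briarlake=14 Cedarfen=8 Elkhorn=24 Greywater=11 Ironridge=20 → close Elkhorn (overflow 17)
  24÷4 = 6 each, +1 to first 0
Round 3: Briarlake=20 Cedarfen=14 Greywater=17 Ironridge=26 → close Briarlake (overflow 14)
  20÷3 = 6 each, +1 to first 2
Round 4: Cedarfen=21 Greywater=24 Ironridge=32 → close Ironridge (overflow 18)
  32÷2 = 16 each, +1 to first 0
Round 5: Cedarfen=37 Greywater=40 → close Greywater (overflow 28)
  40÷1 = 40 each, +1 to first 0

Closure order: Hollowpine, Elkhorn, Briarlake, Ironridge, Greywater
Last habitat: Cedarfen with 77 animals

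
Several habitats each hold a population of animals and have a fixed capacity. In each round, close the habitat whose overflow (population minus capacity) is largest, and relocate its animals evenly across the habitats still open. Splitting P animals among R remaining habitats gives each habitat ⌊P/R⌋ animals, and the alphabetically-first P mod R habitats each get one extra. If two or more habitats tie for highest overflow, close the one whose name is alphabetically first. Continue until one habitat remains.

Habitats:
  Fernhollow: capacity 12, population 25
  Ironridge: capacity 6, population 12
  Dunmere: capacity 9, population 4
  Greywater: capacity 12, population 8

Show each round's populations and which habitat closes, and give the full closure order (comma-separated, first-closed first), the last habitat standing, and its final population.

Round 1: Dunmere=4 Fernhollow=25 Greywater=8 Ironridge=12 → close Fernhollow (overflow 13)
  25÷3 = 8 each, +1 to first 1
Round 2: Dunmere=13 Greywater=16 Ironridge=20 → close Ironridge (overflow 14)
  20÷2 = 10 each, +1 to first 0
Round 3: Dunmere=23 Greywater=26 → close Dunmere (overflow 14)
  23÷1 = 23 each, +1 to first 0

Closure order: Fernhollow, Ironridge, Dunmere
Last habitat: Greywater with 49 animals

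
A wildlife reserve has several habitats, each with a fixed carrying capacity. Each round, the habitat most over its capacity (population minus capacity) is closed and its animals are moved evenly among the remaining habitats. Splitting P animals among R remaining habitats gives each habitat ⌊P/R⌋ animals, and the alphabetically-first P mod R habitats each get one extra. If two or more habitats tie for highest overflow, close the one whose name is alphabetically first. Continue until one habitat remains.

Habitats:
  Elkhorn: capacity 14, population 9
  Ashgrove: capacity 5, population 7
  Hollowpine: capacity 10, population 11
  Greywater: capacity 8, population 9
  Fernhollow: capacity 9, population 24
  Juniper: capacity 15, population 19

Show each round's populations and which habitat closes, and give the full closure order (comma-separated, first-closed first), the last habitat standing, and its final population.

Closure order: Fernhollow, Juniper, Ashgrove, Greywater, Hollowpine
Last habitat: Elkhorn with 79 animals

Round 1: Ashgrove=7 Elkhorn=9 Fernhollow=24 Greywater=9 Hollowpine=11 Juniper=19 → close Fernhollow (overflow 15)
  24÷5 = 4 each, +1 to first 4
Round 2: Ashgrove=12 Elkhorn=14 Greywater=14 Hollowpine=16 Juniper=23 → close Juniper (overflow 8)
  23÷4 = 5 each, +1 to first 3
Round 3: Ashgrove=18 Elkhorn=20 Greywater=20 Hollowpine=21 → close Ashgrove (overflow 13)
  18÷3 = 6 each, +1 to first 0
Round 4: Elkhorn=26 Greywater=26 Hollowpine=27 → close Greywater (overflow 18)
  26÷2 = 13 each, +1 to first 0
Round 5: Elkhorn=39 Hollowpine=40 → close Hollowpine (overflow 30)
  40÷1 = 40 each, +1 to first 0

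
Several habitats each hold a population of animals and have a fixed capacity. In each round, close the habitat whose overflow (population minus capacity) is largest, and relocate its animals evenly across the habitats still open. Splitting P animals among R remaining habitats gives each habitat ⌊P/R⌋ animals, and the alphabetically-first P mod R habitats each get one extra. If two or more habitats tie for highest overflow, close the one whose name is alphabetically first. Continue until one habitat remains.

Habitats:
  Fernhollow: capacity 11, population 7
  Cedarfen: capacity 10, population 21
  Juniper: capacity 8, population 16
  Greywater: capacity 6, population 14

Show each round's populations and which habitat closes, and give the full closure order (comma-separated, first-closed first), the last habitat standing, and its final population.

Round 1: Cedarfen=21 Fernhollow=7 Greywater=14 Juniper=16 → close Cedarfen (overflow 11)
  21÷3 = 7 each, +1 to first 0
Round 2: Fernhollow=14 Greywater=21 Juniper=23 → close Greywater (overflow 15)
  21÷2 = 10 each, +1 to first 1
Round 3: Fernhollow=25 Juniper=33 → close Juniper (overflow 25)
  33÷1 = 33 each, +1 to first 0

Closure order: Cedarfen, Greywater, Juniper
Last habitat: Fernhollow with 58 animals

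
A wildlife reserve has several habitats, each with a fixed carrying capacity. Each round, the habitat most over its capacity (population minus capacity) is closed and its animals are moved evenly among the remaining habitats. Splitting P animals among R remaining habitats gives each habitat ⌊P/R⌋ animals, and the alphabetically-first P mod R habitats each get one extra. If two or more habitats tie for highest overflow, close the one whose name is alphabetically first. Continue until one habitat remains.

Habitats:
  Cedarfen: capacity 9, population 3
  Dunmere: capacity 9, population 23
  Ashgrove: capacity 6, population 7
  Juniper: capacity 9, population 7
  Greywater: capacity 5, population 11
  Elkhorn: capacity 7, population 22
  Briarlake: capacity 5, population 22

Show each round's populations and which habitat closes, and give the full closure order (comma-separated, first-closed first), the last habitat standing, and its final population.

Closure order: Briarlake, Elkhorn, Dunmere, Greywater, Ashgrove, Juniper
Last habitat: Cedarfen with 95 animals

Round 1: Ashgrove=7 Briarlake=22 Cedarfen=3 Dunmere=23 Elkhorn=22 Greywater=11 Juniper=7 → close Briarlake (overflow 17)
  22÷6 = 3 each, +1 to first 4
Round 2: Ashgrove=11 Cedarfen=7 Dunmere=27 Elkhorn=26 Greywater=14 Juniper=10 → close Elkhorn (overflow 19)
  26÷5 = 5 each, +1 to first 1
Round 3: Ashgrove=17 Cedarfen=12 Dunmere=32 Greywater=19 Juniper=15 → close Dunmere (overflow 23)
  32÷4 = 8 each, +1 to first 0
Round 4: Ashgrove=25 Cedarfen=20 Greywater=27 Juniper=23 → close Greywater (overflow 22)
  27÷3 = 9 each, +1 to first 0
Round 5: Ashgrove=34 Cedarfen=29 Juniper=32 → close Ashgrove (overflow 28)
  34÷2 = 17 each, +1 to first 0
Round 6: Cedarfen=46 Juniper=49 → close Juniper (overflow 40)
  49÷1 = 49 each, +1 to first 0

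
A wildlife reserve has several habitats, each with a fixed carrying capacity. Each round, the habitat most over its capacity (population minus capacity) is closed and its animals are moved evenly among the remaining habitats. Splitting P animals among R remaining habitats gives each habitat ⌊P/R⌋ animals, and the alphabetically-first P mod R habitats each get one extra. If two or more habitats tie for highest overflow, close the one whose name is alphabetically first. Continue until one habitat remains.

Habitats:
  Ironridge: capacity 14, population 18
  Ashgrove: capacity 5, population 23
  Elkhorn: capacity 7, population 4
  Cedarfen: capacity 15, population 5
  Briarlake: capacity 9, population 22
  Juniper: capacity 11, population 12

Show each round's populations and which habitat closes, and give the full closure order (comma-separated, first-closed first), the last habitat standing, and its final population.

Closure order: Ashgrove, Briarlake, Ironridge, Juniper, Elkhorn
Last habitat: Cedarfen with 84 animals

Round 1: Ashgrove=23 Briarlake=22 Cedarfen=5 Elkhorn=4 Ironridge=18 Juniper=12 → close Ashgrove (overflow 18)
  23÷5 = 4 each, +1 to first 3
Round 2: Briarlake=27 Cedarfen=10 Elkhorn=9 Ironridge=22 Juniper=16 → close Briarlake (overflow 18)
  27÷4 = 6 each, +1 to first 3
Round 3: Cedarfen=17 Elkhorn=16 Ironridge=29 Juniper=22 → close Ironridge (overflow 15)
  29÷3 = 9 each, +1 to first 2
Round 4: Cedarfen=27 Elkhorn=26 Juniper=31 → close Juniper (overflow 20)
  31÷2 = 15 each, +1 to first 1
Round 5: Cedarfen=43 Elkhorn=41 → close Elkhorn (overflow 34)
  41÷1 = 41 each, +1 to first 0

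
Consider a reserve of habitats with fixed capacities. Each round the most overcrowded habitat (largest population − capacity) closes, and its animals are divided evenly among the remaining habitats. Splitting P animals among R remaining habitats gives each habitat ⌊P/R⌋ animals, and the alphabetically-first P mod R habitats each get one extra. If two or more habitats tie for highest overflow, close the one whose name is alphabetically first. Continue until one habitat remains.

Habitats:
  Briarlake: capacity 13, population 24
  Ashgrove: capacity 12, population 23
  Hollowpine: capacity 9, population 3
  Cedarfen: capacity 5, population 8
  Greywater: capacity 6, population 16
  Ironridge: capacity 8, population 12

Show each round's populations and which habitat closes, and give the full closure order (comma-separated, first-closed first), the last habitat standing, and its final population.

Round 1: Ashgrove=23 Briarlake=24 Cedarfen=8 Greywater=16 Hollowpine=3 Ironridge=12 → close Ashgrove (overflow 11)
  23÷5 = 4 each, +1 to first 3
Round 2: Briarlake=29 Cedarfen=13 Greywater=21 Hollowpine=7 Ironridge=16 → close Briarlake (overflow 16)
  29÷4 = 7 each, +1 to first 1
Round 3: Cedarfen=21 Greywater=28 Hollowpine=14 Ironridge=23 → close Greywater (overflow 22)
  28÷3 = 9 each, +1 to first 1
Round 4: Cedarfen=31 Hollowpine=23 Ironridge=32 → close Cedarfen (overflow 26)
  31÷2 = 15 each, +1 to first 1
Round 5: Hollowpine=39 Ironridge=47 → close Ironridge (overflow 39)
  47÷1 = 47 each, +1 to first 0

Closure order: Ashgrove, Briarlake, Greywater, Cedarfen, Ironridge
Last habitat: Hollowpine with 86 animals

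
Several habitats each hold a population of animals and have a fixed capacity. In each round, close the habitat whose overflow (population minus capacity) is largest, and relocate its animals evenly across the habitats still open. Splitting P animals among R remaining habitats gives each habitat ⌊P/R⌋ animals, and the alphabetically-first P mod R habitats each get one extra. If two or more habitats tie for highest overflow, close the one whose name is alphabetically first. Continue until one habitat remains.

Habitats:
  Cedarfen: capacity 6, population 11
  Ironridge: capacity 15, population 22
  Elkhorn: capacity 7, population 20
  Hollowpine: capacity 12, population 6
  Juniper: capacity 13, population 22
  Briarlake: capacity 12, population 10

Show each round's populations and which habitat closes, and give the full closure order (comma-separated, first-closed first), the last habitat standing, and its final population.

Closure order: Elkhorn, Juniper, Ironridge, Cedarfen, Briarlake
Last habitat: Hollowpine with 91 animals

Round 1: Briarlake=10 Cedarfen=11 Elkhorn=20 Hollowpine=6 Ironridge=22 Juniper=22 → close Elkhorn (overflow 13)
  20÷5 = 4 each, +1 to first 0
Round 2: Briarlake=14 Cedarfen=15 Hollowpine=10 Ironridge=26 Juniper=26 → close Juniper (overflow 13)
  26÷4 = 6 each, +1 to first 2
Round 3: Briarlake=21 Cedarfen=22 Hollowpine=16 Ironridge=32 → close Ironridge (overflow 17)
  32÷3 = 10 each, +1 to first 2
Round 4: Briarlake=32 Cedarfen=33 Hollowpine=26 → close Cedarfen (overflow 27)
  33÷2 = 16 each, +1 to first 1
Round 5: Briarlake=49 Hollowpine=42 → close Briarlake (overflow 37)
  49÷1 = 49 each, +1 to first 0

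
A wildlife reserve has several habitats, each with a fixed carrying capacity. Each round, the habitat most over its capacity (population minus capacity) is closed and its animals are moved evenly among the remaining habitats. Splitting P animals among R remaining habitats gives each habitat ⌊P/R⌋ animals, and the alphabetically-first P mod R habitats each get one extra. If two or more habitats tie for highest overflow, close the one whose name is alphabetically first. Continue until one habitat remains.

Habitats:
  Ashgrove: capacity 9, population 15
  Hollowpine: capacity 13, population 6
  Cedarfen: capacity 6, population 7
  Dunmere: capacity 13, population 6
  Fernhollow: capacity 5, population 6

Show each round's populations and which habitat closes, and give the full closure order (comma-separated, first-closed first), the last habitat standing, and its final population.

Round 1: Ashgrove=15 Cedarfen=7 Dunmere=6 Fernhollow=6 Hollowpine=6 → close Ashgrove (overflow 6)
  15÷4 = 3 each, +1 to first 3
Round 2: Cedarfen=11 Dunmere=10 Fernhollow=10 Hollowpine=9 → close Cedarfen (overflow 5)
  11÷3 = 3 each, +1 to first 2
Round 3: Dunmere=14 Fernhollow=14 Hollowpine=12 → close Fernhollow (overflow 9)
  14÷2 = 7 each, +1 to first 0
Round 4: Dunmere=21 Hollowpine=19 → close Dunmere (overflow 8)
  21÷1 = 21 each, +1 to first 0

Closure order: Ashgrove, Cedarfen, Fernhollow, Dunmere
Last habitat: Hollowpine with 40 animals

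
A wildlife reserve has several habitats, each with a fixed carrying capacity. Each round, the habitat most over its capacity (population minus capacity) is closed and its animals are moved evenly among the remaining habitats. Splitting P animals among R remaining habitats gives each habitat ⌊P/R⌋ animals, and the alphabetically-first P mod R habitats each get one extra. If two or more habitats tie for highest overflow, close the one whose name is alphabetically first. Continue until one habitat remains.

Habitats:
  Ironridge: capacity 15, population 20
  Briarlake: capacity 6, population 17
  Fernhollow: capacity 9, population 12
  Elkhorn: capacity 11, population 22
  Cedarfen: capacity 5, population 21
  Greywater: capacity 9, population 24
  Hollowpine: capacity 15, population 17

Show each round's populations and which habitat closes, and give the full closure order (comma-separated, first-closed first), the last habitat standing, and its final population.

Closure order: Cedarfen, Greywater, Briarlake, Elkhorn, Fernhollow, Ironridge
Last habitat: Hollowpine with 133 animals

Round 1: Briarlake=17 Cedarfen=21 Elkhorn=22 Fernhollow=12 Greywater=24 Hollowpine=17 Ironridge=20 → close Cedarfen (overflow 16)
  21÷6 = 3 each, +1 to first 3
Round 2: Briarlake=21 Elkhorn=26 Fernhollow=16 Greywater=27 Hollowpine=20 Ironridge=23 → close Greywater (overflow 18)
  27÷5 = 5 each, +1 to first 2
Round 3: Briarlake=27 Elkhorn=32 Fernhollow=21 Hollowpine=25 Ironridge=28 → close Briarlake (overflow 21)
  27÷4 = 6 each, +1 to first 3
Round 4: Elkhorn=39 Fernhollow=28 Hollowpine=32 Ironridge=34 → close Elkhorn (overflow 28)
  39÷3 = 13 each, +1 to first 0
Round 5: Fernhollow=41 Hollowpine=45 Ironridge=47 → close Fernhollow (overflow 32)
  41÷2 = 20 each, +1 to first 1
Round 6: Hollowpine=66 Ironridge=67 → close Ironridge (overflow 52)
  67÷1 = 67 each, +1 to first 0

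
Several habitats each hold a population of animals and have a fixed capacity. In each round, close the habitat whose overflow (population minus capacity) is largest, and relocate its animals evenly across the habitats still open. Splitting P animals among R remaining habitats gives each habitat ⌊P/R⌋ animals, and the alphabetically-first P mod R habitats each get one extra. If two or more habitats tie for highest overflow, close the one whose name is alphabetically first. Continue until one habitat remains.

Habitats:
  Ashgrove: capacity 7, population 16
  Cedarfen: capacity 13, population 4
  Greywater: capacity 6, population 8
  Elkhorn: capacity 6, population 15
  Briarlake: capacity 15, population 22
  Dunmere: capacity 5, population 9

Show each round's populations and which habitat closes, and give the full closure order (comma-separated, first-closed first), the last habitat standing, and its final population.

Round 1: Ashgrove=16 Briarlake=22 Cedarfen=4 Dunmere=9 Elkhorn=15 Greywater=8 → close Ashgrove (overflow 9)
  16÷5 = 3 each, +1 to first 1
Round 2: Briarlake=26 Cedarfen=7 Dunmere=12 Elkhorn=18 Greywater=11 → close Elkhorn (overflow 12)
  18÷4 = 4 each, +1 to first 2
Round 3: Briarlake=31 Cedarfen=12 Dunmere=16 Greywater=15 → close Briarlake (overflow 16)
  31÷3 = 10 each, +1 to first 1
Round 4: Cedarfen=23 Dunmere=26 Greywater=25 → close Dunmere (overflow 21)
  26÷2 = 13 each, +1 to first 0
Round 5: Cedarfen=36 Greywater=38 → close Greywater (overflow 32)
  38÷1 = 38 each, +1 to first 0

Closure order: Ashgrove, Elkhorn, Briarlake, Dunmere, Greywater
Last habitat: Cedarfen with 74 animals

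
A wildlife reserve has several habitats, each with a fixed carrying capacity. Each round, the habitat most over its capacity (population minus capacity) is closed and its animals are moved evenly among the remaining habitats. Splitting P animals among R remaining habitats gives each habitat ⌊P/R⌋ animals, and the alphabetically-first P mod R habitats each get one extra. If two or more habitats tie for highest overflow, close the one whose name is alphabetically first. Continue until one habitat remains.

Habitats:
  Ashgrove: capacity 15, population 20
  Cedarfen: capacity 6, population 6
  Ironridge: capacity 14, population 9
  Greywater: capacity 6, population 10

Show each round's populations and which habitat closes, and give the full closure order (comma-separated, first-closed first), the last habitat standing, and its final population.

Closure order: Ashgrove, Greywater, Cedarfen
Last habitat: Ironridge with 45 animals

Round 1: Ashgrove=20 Cedarfen=6 Greywater=10 Ironridge=9 → close Ashgrove (overflow 5)
  20÷3 = 6 each, +1 to first 2
Round 2: Cedarfen=13 Greywater=17 Ironridge=15 → close Greywater (overflow 11)
  17÷2 = 8 each, +1 to first 1
Round 3: Cedarfen=22 Ironridge=23 → close Cedarfen (overflow 16)
  22÷1 = 22 each, +1 to first 0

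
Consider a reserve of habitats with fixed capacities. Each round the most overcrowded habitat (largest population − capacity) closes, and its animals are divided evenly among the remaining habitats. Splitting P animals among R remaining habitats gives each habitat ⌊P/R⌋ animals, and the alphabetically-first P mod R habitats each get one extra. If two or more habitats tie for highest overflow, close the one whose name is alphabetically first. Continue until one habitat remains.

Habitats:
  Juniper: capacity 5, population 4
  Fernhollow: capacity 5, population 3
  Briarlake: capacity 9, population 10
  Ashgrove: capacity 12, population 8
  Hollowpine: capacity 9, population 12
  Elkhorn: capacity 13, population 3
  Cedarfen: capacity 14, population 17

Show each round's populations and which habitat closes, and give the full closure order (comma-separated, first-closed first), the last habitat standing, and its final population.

Round 1: Ashgrove=8 Briarlake=10 Cedarfen=17 Elkhorn=3 Fernhollow=3 Hollowpine=12 Juniper=4 → close Cedarfen (overflow 3)
  17÷6 = 2 each, +1 to first 5
Round 2: Ashgrove=11 Briarlake=13 Elkhorn=6 Fernhollow=6 Hollowpine=15 Juniper=6 → close Hollowpine (overflow 6)
  15÷5 = 3 each, +1 to first 0
Round 3: Ashgrove=14 Briarlake=16 Elkhorn=9 Fernhollow=9 Juniper=9 → close Briarlake (overflow 7)
  16÷4 = 4 each, +1 to first 0
Round 4: Ashgrove=18 Elkhorn=13 Fernhollow=13 Juniper=13 → close Fernhollow (overflow 8)
  13÷3 = 4 each, +1 to first 1
Round 5: Ashgrove=23 Elkhorn=17 Juniper=17 → close Juniper (overflow 12)
  17÷2 = 8 each, +1 to first 1
Round 6: Ashgrove=32 Elkhorn=25 → close Ashgrove (overflow 20)
  32÷1 = 32 each, +1 to first 0

Closure order: Cedarfen, Hollowpine, Briarlake, Fernhollow, Juniper, Ashgrove
Last habitat: Elkhorn with 57 animals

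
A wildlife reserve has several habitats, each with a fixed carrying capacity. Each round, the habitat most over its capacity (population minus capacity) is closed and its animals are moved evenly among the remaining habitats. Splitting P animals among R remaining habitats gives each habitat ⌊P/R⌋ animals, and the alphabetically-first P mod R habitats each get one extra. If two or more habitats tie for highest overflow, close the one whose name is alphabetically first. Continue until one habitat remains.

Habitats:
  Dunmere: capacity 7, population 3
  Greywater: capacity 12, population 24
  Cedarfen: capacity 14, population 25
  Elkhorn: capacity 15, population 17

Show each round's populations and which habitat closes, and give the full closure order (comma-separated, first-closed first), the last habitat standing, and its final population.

Round 1: Cedarfen=25 Dunmere=3 Elkhorn=17 Greywater=24 → close Greywater (overflow 12)
  24÷3 = 8 each, +1 to first 0
Round 2: Cedarfen=33 Dunmere=11 Elkhorn=25 → close Cedarfen (overflow 19)
  33÷2 = 16 each, +1 to first 1
Round 3: Dunmere=28 Elkhorn=41 → close Elkhorn (overflow 26)
  41÷1 = 41 each, +1 to first 0

Closure order: Greywater, Cedarfen, Elkhorn
Last habitat: Dunmere with 69 animals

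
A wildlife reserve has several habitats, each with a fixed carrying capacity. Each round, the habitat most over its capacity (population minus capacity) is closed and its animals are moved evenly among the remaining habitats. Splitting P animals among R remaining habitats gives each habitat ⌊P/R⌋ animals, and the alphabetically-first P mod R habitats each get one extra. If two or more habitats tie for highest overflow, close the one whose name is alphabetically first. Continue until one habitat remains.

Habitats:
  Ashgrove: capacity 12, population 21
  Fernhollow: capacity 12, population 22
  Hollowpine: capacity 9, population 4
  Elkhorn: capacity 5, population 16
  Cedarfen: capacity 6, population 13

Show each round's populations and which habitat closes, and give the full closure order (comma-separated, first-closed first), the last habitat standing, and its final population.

Round 1: Ashgrove=21 Cedarfen=13 Elkhorn=16 Fernhollow=22 Hollowpine=4 → close Elkhorn (overflow 11)
  16÷4 = 4 each, +1 to first 0
Round 2: Ashgrove=25 Cedarfen=17 Fernhollow=26 Hollowpine=8 → close Fernhollow (overflow 14)
  26÷3 = 8 each, +1 to first 2
Round 3: Ashgrove=34 Cedarfen=26 Hollowpine=16 → close Ashgrove (overflow 22)
  34÷2 = 17 each, +1 to first 0
Round 4: Cedarfen=43 Hollowpine=33 → close Cedarfen (overflow 37)
  43÷1 = 43 each, +1 to first 0

Closure order: Elkhorn, Fernhollow, Ashgrove, Cedarfen
Last habitat: Hollowpine with 76 animals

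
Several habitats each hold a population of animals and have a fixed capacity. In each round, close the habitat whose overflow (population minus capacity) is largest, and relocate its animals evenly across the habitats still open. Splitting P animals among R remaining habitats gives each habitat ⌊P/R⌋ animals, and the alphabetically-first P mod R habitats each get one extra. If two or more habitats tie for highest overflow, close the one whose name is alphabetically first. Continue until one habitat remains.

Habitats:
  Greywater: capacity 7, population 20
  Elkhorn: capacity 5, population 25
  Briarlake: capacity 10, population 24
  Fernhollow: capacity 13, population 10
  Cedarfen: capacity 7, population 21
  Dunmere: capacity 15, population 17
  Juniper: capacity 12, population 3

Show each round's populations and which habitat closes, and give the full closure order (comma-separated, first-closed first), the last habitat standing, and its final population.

Round 1: Briarlake=24 Cedarfen=21 Dunmere=17 Elkhorn=25 Fernhollow=10 Greywater=20 Juniper=3 → close Elkhorn (overflow 20)
  25÷6 = 4 each, +1 to first 1
Round 2: Briarlake=29 Cedarfen=25 Dunmere=21 Fernhollow=14 Greywater=24 Juniper=7 → close Briarlake (overflow 19)
  29÷5 = 5 each, +1 to first 4
Round 3: Cedarfen=31 Dunmere=27 Fernhollow=20 Greywater=30 Juniper=12 → close Cedarfen (overflow 24)
  31÷4 = 7 each, +1 to first 3
Round 4: Dunmere=35 Fernhollow=28 Greywater=38 Juniper=19 → close Greywater (overflow 31)
  38÷3 = 12 each, +1 to first 2
Round 5: Dunmere=48 Fernhollow=41 Juniper=31 → close Dunmere (overflow 33)
  48÷2 = 24 each, +1 to first 0
Round 6: Fernhollow=65 Juniper=55 → close Fernhollow (overflow 52)
  65÷1 = 65 each, +1 to first 0

Closure order: Elkhorn, Briarlake, Cedarfen, Greywater, Dunmere, Fernhollow
Last habitat: Juniper with 120 animals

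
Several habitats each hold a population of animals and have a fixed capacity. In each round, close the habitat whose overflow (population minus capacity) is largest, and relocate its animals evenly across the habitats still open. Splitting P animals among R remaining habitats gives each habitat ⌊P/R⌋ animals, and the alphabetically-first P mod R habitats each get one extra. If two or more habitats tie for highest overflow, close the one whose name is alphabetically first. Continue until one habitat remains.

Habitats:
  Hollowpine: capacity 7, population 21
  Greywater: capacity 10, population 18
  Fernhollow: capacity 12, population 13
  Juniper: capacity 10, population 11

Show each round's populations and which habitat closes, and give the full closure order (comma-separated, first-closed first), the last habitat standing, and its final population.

Round 1: Fernhollow=13 Greywater=18 Hollowpine=21 Juniper=11 → close Hollowpine (overflow 14)
  21÷3 = 7 each, +1 to first 0
Round 2: Fernhollow=20 Greywater=25 Juniper=18 → close Greywater (overflow 15)
  25÷2 = 12 each, +1 to first 1
Round 3: Fernhollow=33 Juniper=30 → close Fernhollow (overflow 21)
  33÷1 = 33 each, +1 to first 0

Closure order: Hollowpine, Greywater, Fernhollow
Last habitat: Juniper with 63 animals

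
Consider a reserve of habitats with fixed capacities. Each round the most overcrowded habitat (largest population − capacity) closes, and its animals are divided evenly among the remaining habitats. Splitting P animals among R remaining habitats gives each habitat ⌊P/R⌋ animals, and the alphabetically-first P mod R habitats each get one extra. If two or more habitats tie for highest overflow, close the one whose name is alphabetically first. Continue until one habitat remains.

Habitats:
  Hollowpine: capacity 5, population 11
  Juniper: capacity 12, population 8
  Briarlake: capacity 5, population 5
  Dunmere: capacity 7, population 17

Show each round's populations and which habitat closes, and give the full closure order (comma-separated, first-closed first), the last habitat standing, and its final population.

Closure order: Dunmere, Hollowpine, Briarlake
Last habitat: Juniper with 41 animals

Round 1: Briarlake=5 Dunmere=17 Hollowpine=11 Juniper=8 → close Dunmere (overflow 10)
  17÷3 = 5 each, +1 to first 2
Round 2: Briarlake=11 Hollowpine=17 Juniper=13 → close Hollowpine (overflow 12)
  17÷2 = 8 each, +1 to first 1
Round 3: Briarlake=20 Juniper=21 → close Briarlake (overflow 15)
  20÷1 = 20 each, +1 to first 0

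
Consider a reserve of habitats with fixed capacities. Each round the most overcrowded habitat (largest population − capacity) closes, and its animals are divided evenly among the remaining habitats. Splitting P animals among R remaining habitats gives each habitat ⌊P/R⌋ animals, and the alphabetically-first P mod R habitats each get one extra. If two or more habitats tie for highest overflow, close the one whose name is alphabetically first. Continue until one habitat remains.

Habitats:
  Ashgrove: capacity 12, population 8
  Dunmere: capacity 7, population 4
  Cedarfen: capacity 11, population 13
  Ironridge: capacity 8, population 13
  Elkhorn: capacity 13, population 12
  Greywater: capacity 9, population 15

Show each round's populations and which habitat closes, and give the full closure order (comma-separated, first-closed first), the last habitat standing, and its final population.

Round 1: Ashgrove=8 Cedarfen=13 Dunmere=4 Elkhorn=12 Greywater=15 Ironridge=13 → close Greywater (overflow 6)
  15÷5 = 3 each, +1 to first 0
Round 2: Ashgrove=11 Cedarfen=16 Dunmere=7 Elkhorn=15 Ironridge=16 → close Ironridge (overflow 8)
  16÷4 = 4 each, +1 to first 0
Round 3: Ashgrove=15 Cedarfen=20 Dunmere=11 Elkhorn=19 → close Cedarfen (overflow 9)
  20÷3 = 6 each, +1 to first 2
Round 4: Ashgrove=22 Dunmere=18 Elkhorn=25 → close Elkhorn (overflow 12)
  25÷2 = 12 each, +1 to first 1
Round 5: Ashgrove=35 Dunmere=30 → close Ashgrove (overflow 23)
  35÷1 = 35 each, +1 to first 0

Closure order: Greywater, Ironridge, Cedarfen, Elkhorn, Ashgrove
Last habitat: Dunmere with 65 animals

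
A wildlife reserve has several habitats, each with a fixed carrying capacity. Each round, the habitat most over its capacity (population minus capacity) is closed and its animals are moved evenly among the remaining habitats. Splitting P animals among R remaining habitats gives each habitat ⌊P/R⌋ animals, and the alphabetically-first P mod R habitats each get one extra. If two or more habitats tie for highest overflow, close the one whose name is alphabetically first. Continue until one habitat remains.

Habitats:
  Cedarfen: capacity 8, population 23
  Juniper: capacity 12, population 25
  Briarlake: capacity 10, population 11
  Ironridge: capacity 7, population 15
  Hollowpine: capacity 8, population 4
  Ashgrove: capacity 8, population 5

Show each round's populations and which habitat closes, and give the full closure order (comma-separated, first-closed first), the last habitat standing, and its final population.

Closure order: Cedarfen, Juniper, Ironridge, Briarlake, Ashgrove
Last habitat: Hollowpine with 83 animals

Round 1: Ashgrove=5 Briarlake=11 Cedarfen=23 Hollowpine=4 Ironridge=15 Juniper=25 → close Cedarfen (overflow 15)
  23÷5 = 4 each, +1 to first 3
Round 2: Ashgrove=10 Briarlake=16 Hollowpine=9 Ironridge=19 Juniper=29 → close Juniper (overflow 17)
  29÷4 = 7 each, +1 to first 1
Round 3: Ashgrove=18 Briarlake=23 Hollowpine=16 Ironridge=26 → close Ironridge (overflow 19)
  26÷3 = 8 each, +1 to first 2
Round 4: Ashgrove=27 Briarlake=32 Hollowpine=24 → close Briarlake (overflow 22)
  32÷2 = 16 each, +1 to first 0
Round 5: Ashgrove=43 Hollowpine=40 → close Ashgrove (overflow 35)
  43÷1 = 43 each, +1 to first 0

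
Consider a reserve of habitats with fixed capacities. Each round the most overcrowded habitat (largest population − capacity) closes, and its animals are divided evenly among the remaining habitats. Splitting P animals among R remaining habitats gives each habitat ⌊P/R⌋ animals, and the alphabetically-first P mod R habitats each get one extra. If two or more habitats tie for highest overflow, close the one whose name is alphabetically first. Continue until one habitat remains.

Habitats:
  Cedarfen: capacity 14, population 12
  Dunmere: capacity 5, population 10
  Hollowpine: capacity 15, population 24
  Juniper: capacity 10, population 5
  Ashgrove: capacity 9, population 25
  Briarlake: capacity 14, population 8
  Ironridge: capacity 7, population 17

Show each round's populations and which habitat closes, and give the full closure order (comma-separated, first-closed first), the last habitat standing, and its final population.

Closure order: Ashgrove, Ironridge, Hollowpine, Dunmere, Cedarfen, Briarlake
Last habitat: Juniper with 101 animals

Round 1: Ashgrove=25 Briarlake=8 Cedarfen=12 Dunmere=10 Hollowpine=24 Ironridge=17 Juniper=5 → close Ashgrove (overflow 16)
  25÷6 = 4 each, +1 to first 1
Round 2: Briarlake=13 Cedarfen=16 Dunmere=14 Hollowpine=28 Ironridge=21 Juniper=9 → close Ironridge (overflow 14)
  21÷5 = 4 each, +1 to first 1
Round 3: Briarlake=18 Cedarfen=20 Dunmere=18 Hollowpine=32 Juniper=13 → close Hollowpine (overflow 17)
  32÷4 = 8 each, +1 to first 0
Round 4: Briarlake=26 Cedarfen=28 Dunmere=26 Juniper=21 → close Dunmere (overflow 21)
  26÷3 = 8 each, +1 to first 2
Round 5: Briarlake=35 Cedarfen=37 Juniper=29 → close Cedarfen (overflow 23)
  37÷2 = 18 each, +1 to first 1
Round 6: Briarlake=54 Juniper=47 → close Briarlake (overflow 40)
  54÷1 = 54 each, +1 to first 0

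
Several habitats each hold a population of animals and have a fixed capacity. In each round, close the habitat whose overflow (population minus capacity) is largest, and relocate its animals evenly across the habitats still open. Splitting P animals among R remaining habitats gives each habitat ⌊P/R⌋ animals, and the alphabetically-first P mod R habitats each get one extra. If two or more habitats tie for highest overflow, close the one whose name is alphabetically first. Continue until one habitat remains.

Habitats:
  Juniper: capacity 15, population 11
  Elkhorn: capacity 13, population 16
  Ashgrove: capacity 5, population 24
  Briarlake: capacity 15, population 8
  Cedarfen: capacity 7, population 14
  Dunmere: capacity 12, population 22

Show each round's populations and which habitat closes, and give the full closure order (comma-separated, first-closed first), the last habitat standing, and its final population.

Round 1: Ashgrove=24 Briarlake=8 Cedarfen=14 Dunmere=22 Elkhorn=16 Juniper=11 → close Ashgrove (overflow 19)
  24÷5 = 4 each, +1 to first 4
Round 2: Briarlake=13 Cedarfen=19 Dunmere=27 Elkhorn=21 Juniper=15 → close Dunmere (overflow 15)
  27÷4 = 6 each, +1 to first 3
Round 3: Briarlake=20 Cedarfen=26 Elkhorn=28 Juniper=21 → close Cedarfen (overflow 19)
  26÷3 = 8 each, +1 to first 2
Round 4: Briarlake=29 Elkhorn=37 Juniper=29 → close Elkhorn (overflow 24)
  37÷2 = 18 each, +1 to first 1
Round 5: Briarlake=48 Juniper=47 → close Briarlake (overflow 33)
  48÷1 = 48 each, +1 to first 0

Closure order: Ashgrove, Dunmere, Cedarfen, Elkhorn, Briarlake
Last habitat: Juniper with 95 animals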